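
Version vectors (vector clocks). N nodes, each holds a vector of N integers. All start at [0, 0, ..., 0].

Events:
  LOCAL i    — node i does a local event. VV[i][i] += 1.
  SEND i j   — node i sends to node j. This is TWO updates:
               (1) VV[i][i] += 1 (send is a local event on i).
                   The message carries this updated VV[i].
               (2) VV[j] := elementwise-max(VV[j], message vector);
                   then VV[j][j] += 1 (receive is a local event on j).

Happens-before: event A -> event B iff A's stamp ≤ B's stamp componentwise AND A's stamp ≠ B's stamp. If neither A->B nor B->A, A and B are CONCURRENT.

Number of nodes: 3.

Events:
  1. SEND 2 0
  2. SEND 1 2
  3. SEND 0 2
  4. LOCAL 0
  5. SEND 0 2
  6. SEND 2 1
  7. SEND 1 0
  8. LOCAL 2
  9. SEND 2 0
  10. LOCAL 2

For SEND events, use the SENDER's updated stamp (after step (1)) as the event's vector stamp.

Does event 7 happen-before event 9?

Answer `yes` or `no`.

Answer: no

Derivation:
Initial: VV[0]=[0, 0, 0]
Initial: VV[1]=[0, 0, 0]
Initial: VV[2]=[0, 0, 0]
Event 1: SEND 2->0: VV[2][2]++ -> VV[2]=[0, 0, 1], msg_vec=[0, 0, 1]; VV[0]=max(VV[0],msg_vec) then VV[0][0]++ -> VV[0]=[1, 0, 1]
Event 2: SEND 1->2: VV[1][1]++ -> VV[1]=[0, 1, 0], msg_vec=[0, 1, 0]; VV[2]=max(VV[2],msg_vec) then VV[2][2]++ -> VV[2]=[0, 1, 2]
Event 3: SEND 0->2: VV[0][0]++ -> VV[0]=[2, 0, 1], msg_vec=[2, 0, 1]; VV[2]=max(VV[2],msg_vec) then VV[2][2]++ -> VV[2]=[2, 1, 3]
Event 4: LOCAL 0: VV[0][0]++ -> VV[0]=[3, 0, 1]
Event 5: SEND 0->2: VV[0][0]++ -> VV[0]=[4, 0, 1], msg_vec=[4, 0, 1]; VV[2]=max(VV[2],msg_vec) then VV[2][2]++ -> VV[2]=[4, 1, 4]
Event 6: SEND 2->1: VV[2][2]++ -> VV[2]=[4, 1, 5], msg_vec=[4, 1, 5]; VV[1]=max(VV[1],msg_vec) then VV[1][1]++ -> VV[1]=[4, 2, 5]
Event 7: SEND 1->0: VV[1][1]++ -> VV[1]=[4, 3, 5], msg_vec=[4, 3, 5]; VV[0]=max(VV[0],msg_vec) then VV[0][0]++ -> VV[0]=[5, 3, 5]
Event 8: LOCAL 2: VV[2][2]++ -> VV[2]=[4, 1, 6]
Event 9: SEND 2->0: VV[2][2]++ -> VV[2]=[4, 1, 7], msg_vec=[4, 1, 7]; VV[0]=max(VV[0],msg_vec) then VV[0][0]++ -> VV[0]=[6, 3, 7]
Event 10: LOCAL 2: VV[2][2]++ -> VV[2]=[4, 1, 8]
Event 7 stamp: [4, 3, 5]
Event 9 stamp: [4, 1, 7]
[4, 3, 5] <= [4, 1, 7]? False. Equal? False. Happens-before: False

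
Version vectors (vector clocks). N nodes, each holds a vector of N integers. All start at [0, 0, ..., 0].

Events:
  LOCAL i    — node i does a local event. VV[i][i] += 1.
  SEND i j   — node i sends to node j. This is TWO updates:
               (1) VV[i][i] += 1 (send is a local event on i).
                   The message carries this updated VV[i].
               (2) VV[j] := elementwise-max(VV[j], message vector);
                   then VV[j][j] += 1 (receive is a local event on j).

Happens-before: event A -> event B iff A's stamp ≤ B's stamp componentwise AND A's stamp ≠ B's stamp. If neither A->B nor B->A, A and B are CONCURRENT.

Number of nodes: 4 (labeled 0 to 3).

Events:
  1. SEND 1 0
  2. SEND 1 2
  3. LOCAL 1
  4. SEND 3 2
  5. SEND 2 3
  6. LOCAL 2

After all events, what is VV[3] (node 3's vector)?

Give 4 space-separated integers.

Initial: VV[0]=[0, 0, 0, 0]
Initial: VV[1]=[0, 0, 0, 0]
Initial: VV[2]=[0, 0, 0, 0]
Initial: VV[3]=[0, 0, 0, 0]
Event 1: SEND 1->0: VV[1][1]++ -> VV[1]=[0, 1, 0, 0], msg_vec=[0, 1, 0, 0]; VV[0]=max(VV[0],msg_vec) then VV[0][0]++ -> VV[0]=[1, 1, 0, 0]
Event 2: SEND 1->2: VV[1][1]++ -> VV[1]=[0, 2, 0, 0], msg_vec=[0, 2, 0, 0]; VV[2]=max(VV[2],msg_vec) then VV[2][2]++ -> VV[2]=[0, 2, 1, 0]
Event 3: LOCAL 1: VV[1][1]++ -> VV[1]=[0, 3, 0, 0]
Event 4: SEND 3->2: VV[3][3]++ -> VV[3]=[0, 0, 0, 1], msg_vec=[0, 0, 0, 1]; VV[2]=max(VV[2],msg_vec) then VV[2][2]++ -> VV[2]=[0, 2, 2, 1]
Event 5: SEND 2->3: VV[2][2]++ -> VV[2]=[0, 2, 3, 1], msg_vec=[0, 2, 3, 1]; VV[3]=max(VV[3],msg_vec) then VV[3][3]++ -> VV[3]=[0, 2, 3, 2]
Event 6: LOCAL 2: VV[2][2]++ -> VV[2]=[0, 2, 4, 1]
Final vectors: VV[0]=[1, 1, 0, 0]; VV[1]=[0, 3, 0, 0]; VV[2]=[0, 2, 4, 1]; VV[3]=[0, 2, 3, 2]

Answer: 0 2 3 2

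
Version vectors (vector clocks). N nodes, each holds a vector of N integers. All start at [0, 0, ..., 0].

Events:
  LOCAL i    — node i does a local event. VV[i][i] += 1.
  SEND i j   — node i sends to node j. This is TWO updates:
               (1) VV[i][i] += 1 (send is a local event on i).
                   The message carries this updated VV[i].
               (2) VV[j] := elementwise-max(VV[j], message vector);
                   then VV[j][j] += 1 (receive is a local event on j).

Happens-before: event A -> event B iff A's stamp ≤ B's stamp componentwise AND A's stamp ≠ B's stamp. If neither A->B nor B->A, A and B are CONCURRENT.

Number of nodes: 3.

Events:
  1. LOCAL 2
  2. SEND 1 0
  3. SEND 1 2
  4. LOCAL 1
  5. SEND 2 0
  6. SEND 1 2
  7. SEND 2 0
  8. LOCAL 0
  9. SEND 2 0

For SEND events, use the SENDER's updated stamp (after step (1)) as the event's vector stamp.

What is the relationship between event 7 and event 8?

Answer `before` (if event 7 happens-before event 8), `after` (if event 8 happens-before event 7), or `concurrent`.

Initial: VV[0]=[0, 0, 0]
Initial: VV[1]=[0, 0, 0]
Initial: VV[2]=[0, 0, 0]
Event 1: LOCAL 2: VV[2][2]++ -> VV[2]=[0, 0, 1]
Event 2: SEND 1->0: VV[1][1]++ -> VV[1]=[0, 1, 0], msg_vec=[0, 1, 0]; VV[0]=max(VV[0],msg_vec) then VV[0][0]++ -> VV[0]=[1, 1, 0]
Event 3: SEND 1->2: VV[1][1]++ -> VV[1]=[0, 2, 0], msg_vec=[0, 2, 0]; VV[2]=max(VV[2],msg_vec) then VV[2][2]++ -> VV[2]=[0, 2, 2]
Event 4: LOCAL 1: VV[1][1]++ -> VV[1]=[0, 3, 0]
Event 5: SEND 2->0: VV[2][2]++ -> VV[2]=[0, 2, 3], msg_vec=[0, 2, 3]; VV[0]=max(VV[0],msg_vec) then VV[0][0]++ -> VV[0]=[2, 2, 3]
Event 6: SEND 1->2: VV[1][1]++ -> VV[1]=[0, 4, 0], msg_vec=[0, 4, 0]; VV[2]=max(VV[2],msg_vec) then VV[2][2]++ -> VV[2]=[0, 4, 4]
Event 7: SEND 2->0: VV[2][2]++ -> VV[2]=[0, 4, 5], msg_vec=[0, 4, 5]; VV[0]=max(VV[0],msg_vec) then VV[0][0]++ -> VV[0]=[3, 4, 5]
Event 8: LOCAL 0: VV[0][0]++ -> VV[0]=[4, 4, 5]
Event 9: SEND 2->0: VV[2][2]++ -> VV[2]=[0, 4, 6], msg_vec=[0, 4, 6]; VV[0]=max(VV[0],msg_vec) then VV[0][0]++ -> VV[0]=[5, 4, 6]
Event 7 stamp: [0, 4, 5]
Event 8 stamp: [4, 4, 5]
[0, 4, 5] <= [4, 4, 5]? True
[4, 4, 5] <= [0, 4, 5]? False
Relation: before

Answer: before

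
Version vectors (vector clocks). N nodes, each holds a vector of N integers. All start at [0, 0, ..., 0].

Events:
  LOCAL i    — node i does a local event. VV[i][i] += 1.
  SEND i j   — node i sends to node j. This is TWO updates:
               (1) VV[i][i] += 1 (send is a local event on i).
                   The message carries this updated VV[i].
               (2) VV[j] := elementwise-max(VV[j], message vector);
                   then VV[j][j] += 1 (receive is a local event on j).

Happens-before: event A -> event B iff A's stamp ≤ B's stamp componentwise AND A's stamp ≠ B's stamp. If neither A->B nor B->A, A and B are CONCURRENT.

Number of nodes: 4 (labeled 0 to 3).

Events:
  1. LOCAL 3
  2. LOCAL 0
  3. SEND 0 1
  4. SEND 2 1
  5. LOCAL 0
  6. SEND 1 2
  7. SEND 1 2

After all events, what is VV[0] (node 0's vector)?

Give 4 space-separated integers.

Initial: VV[0]=[0, 0, 0, 0]
Initial: VV[1]=[0, 0, 0, 0]
Initial: VV[2]=[0, 0, 0, 0]
Initial: VV[3]=[0, 0, 0, 0]
Event 1: LOCAL 3: VV[3][3]++ -> VV[3]=[0, 0, 0, 1]
Event 2: LOCAL 0: VV[0][0]++ -> VV[0]=[1, 0, 0, 0]
Event 3: SEND 0->1: VV[0][0]++ -> VV[0]=[2, 0, 0, 0], msg_vec=[2, 0, 0, 0]; VV[1]=max(VV[1],msg_vec) then VV[1][1]++ -> VV[1]=[2, 1, 0, 0]
Event 4: SEND 2->1: VV[2][2]++ -> VV[2]=[0, 0, 1, 0], msg_vec=[0, 0, 1, 0]; VV[1]=max(VV[1],msg_vec) then VV[1][1]++ -> VV[1]=[2, 2, 1, 0]
Event 5: LOCAL 0: VV[0][0]++ -> VV[0]=[3, 0, 0, 0]
Event 6: SEND 1->2: VV[1][1]++ -> VV[1]=[2, 3, 1, 0], msg_vec=[2, 3, 1, 0]; VV[2]=max(VV[2],msg_vec) then VV[2][2]++ -> VV[2]=[2, 3, 2, 0]
Event 7: SEND 1->2: VV[1][1]++ -> VV[1]=[2, 4, 1, 0], msg_vec=[2, 4, 1, 0]; VV[2]=max(VV[2],msg_vec) then VV[2][2]++ -> VV[2]=[2, 4, 3, 0]
Final vectors: VV[0]=[3, 0, 0, 0]; VV[1]=[2, 4, 1, 0]; VV[2]=[2, 4, 3, 0]; VV[3]=[0, 0, 0, 1]

Answer: 3 0 0 0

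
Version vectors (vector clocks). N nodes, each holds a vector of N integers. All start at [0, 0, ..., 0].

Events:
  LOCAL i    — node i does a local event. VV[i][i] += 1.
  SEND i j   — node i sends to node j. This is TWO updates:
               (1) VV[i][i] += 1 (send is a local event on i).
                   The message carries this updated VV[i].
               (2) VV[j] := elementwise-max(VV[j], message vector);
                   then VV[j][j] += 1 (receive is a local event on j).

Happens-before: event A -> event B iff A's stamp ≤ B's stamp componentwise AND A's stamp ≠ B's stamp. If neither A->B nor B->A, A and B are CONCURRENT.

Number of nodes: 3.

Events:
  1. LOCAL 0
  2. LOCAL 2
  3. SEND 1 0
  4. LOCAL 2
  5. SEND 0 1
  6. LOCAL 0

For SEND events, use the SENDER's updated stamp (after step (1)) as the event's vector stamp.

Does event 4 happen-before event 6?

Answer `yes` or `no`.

Answer: no

Derivation:
Initial: VV[0]=[0, 0, 0]
Initial: VV[1]=[0, 0, 0]
Initial: VV[2]=[0, 0, 0]
Event 1: LOCAL 0: VV[0][0]++ -> VV[0]=[1, 0, 0]
Event 2: LOCAL 2: VV[2][2]++ -> VV[2]=[0, 0, 1]
Event 3: SEND 1->0: VV[1][1]++ -> VV[1]=[0, 1, 0], msg_vec=[0, 1, 0]; VV[0]=max(VV[0],msg_vec) then VV[0][0]++ -> VV[0]=[2, 1, 0]
Event 4: LOCAL 2: VV[2][2]++ -> VV[2]=[0, 0, 2]
Event 5: SEND 0->1: VV[0][0]++ -> VV[0]=[3, 1, 0], msg_vec=[3, 1, 0]; VV[1]=max(VV[1],msg_vec) then VV[1][1]++ -> VV[1]=[3, 2, 0]
Event 6: LOCAL 0: VV[0][0]++ -> VV[0]=[4, 1, 0]
Event 4 stamp: [0, 0, 2]
Event 6 stamp: [4, 1, 0]
[0, 0, 2] <= [4, 1, 0]? False. Equal? False. Happens-before: False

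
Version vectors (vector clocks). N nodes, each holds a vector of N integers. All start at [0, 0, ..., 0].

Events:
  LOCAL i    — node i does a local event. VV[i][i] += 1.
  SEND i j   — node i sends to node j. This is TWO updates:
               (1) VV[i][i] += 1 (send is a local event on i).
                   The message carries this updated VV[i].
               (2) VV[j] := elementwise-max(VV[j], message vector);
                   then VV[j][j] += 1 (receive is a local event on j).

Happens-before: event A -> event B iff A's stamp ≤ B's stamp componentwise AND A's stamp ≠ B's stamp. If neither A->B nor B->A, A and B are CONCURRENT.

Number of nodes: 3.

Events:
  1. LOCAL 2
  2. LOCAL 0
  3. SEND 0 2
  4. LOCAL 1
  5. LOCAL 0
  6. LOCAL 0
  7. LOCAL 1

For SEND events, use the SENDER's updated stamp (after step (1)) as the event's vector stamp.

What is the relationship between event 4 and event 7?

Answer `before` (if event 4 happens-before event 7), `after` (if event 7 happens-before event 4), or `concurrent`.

Initial: VV[0]=[0, 0, 0]
Initial: VV[1]=[0, 0, 0]
Initial: VV[2]=[0, 0, 0]
Event 1: LOCAL 2: VV[2][2]++ -> VV[2]=[0, 0, 1]
Event 2: LOCAL 0: VV[0][0]++ -> VV[0]=[1, 0, 0]
Event 3: SEND 0->2: VV[0][0]++ -> VV[0]=[2, 0, 0], msg_vec=[2, 0, 0]; VV[2]=max(VV[2],msg_vec) then VV[2][2]++ -> VV[2]=[2, 0, 2]
Event 4: LOCAL 1: VV[1][1]++ -> VV[1]=[0, 1, 0]
Event 5: LOCAL 0: VV[0][0]++ -> VV[0]=[3, 0, 0]
Event 6: LOCAL 0: VV[0][0]++ -> VV[0]=[4, 0, 0]
Event 7: LOCAL 1: VV[1][1]++ -> VV[1]=[0, 2, 0]
Event 4 stamp: [0, 1, 0]
Event 7 stamp: [0, 2, 0]
[0, 1, 0] <= [0, 2, 0]? True
[0, 2, 0] <= [0, 1, 0]? False
Relation: before

Answer: before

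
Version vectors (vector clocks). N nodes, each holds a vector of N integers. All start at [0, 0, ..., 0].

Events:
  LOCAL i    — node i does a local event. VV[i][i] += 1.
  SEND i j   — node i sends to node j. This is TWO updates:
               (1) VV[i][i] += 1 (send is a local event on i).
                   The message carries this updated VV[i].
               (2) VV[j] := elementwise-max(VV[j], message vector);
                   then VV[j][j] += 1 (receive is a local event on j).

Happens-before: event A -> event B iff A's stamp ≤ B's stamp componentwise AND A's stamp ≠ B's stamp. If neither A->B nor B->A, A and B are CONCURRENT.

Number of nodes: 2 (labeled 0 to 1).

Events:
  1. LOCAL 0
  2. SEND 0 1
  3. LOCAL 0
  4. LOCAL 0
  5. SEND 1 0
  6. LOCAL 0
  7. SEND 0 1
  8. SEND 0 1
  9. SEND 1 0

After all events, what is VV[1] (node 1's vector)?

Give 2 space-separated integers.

Answer: 8 5

Derivation:
Initial: VV[0]=[0, 0]
Initial: VV[1]=[0, 0]
Event 1: LOCAL 0: VV[0][0]++ -> VV[0]=[1, 0]
Event 2: SEND 0->1: VV[0][0]++ -> VV[0]=[2, 0], msg_vec=[2, 0]; VV[1]=max(VV[1],msg_vec) then VV[1][1]++ -> VV[1]=[2, 1]
Event 3: LOCAL 0: VV[0][0]++ -> VV[0]=[3, 0]
Event 4: LOCAL 0: VV[0][0]++ -> VV[0]=[4, 0]
Event 5: SEND 1->0: VV[1][1]++ -> VV[1]=[2, 2], msg_vec=[2, 2]; VV[0]=max(VV[0],msg_vec) then VV[0][0]++ -> VV[0]=[5, 2]
Event 6: LOCAL 0: VV[0][0]++ -> VV[0]=[6, 2]
Event 7: SEND 0->1: VV[0][0]++ -> VV[0]=[7, 2], msg_vec=[7, 2]; VV[1]=max(VV[1],msg_vec) then VV[1][1]++ -> VV[1]=[7, 3]
Event 8: SEND 0->1: VV[0][0]++ -> VV[0]=[8, 2], msg_vec=[8, 2]; VV[1]=max(VV[1],msg_vec) then VV[1][1]++ -> VV[1]=[8, 4]
Event 9: SEND 1->0: VV[1][1]++ -> VV[1]=[8, 5], msg_vec=[8, 5]; VV[0]=max(VV[0],msg_vec) then VV[0][0]++ -> VV[0]=[9, 5]
Final vectors: VV[0]=[9, 5]; VV[1]=[8, 5]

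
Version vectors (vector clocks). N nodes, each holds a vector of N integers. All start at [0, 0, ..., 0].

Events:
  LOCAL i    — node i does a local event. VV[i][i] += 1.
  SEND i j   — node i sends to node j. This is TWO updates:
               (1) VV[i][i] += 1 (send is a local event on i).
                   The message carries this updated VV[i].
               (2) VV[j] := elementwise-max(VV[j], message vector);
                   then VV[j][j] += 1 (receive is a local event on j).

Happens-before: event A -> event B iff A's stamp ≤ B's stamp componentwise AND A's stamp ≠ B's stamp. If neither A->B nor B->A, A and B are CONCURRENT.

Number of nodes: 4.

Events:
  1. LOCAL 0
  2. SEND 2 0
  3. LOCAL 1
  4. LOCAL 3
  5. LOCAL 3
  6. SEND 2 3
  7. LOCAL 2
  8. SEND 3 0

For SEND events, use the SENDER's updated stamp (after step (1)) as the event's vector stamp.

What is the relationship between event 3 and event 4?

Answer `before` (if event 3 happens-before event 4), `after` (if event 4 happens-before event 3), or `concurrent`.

Answer: concurrent

Derivation:
Initial: VV[0]=[0, 0, 0, 0]
Initial: VV[1]=[0, 0, 0, 0]
Initial: VV[2]=[0, 0, 0, 0]
Initial: VV[3]=[0, 0, 0, 0]
Event 1: LOCAL 0: VV[0][0]++ -> VV[0]=[1, 0, 0, 0]
Event 2: SEND 2->0: VV[2][2]++ -> VV[2]=[0, 0, 1, 0], msg_vec=[0, 0, 1, 0]; VV[0]=max(VV[0],msg_vec) then VV[0][0]++ -> VV[0]=[2, 0, 1, 0]
Event 3: LOCAL 1: VV[1][1]++ -> VV[1]=[0, 1, 0, 0]
Event 4: LOCAL 3: VV[3][3]++ -> VV[3]=[0, 0, 0, 1]
Event 5: LOCAL 3: VV[3][3]++ -> VV[3]=[0, 0, 0, 2]
Event 6: SEND 2->3: VV[2][2]++ -> VV[2]=[0, 0, 2, 0], msg_vec=[0, 0, 2, 0]; VV[3]=max(VV[3],msg_vec) then VV[3][3]++ -> VV[3]=[0, 0, 2, 3]
Event 7: LOCAL 2: VV[2][2]++ -> VV[2]=[0, 0, 3, 0]
Event 8: SEND 3->0: VV[3][3]++ -> VV[3]=[0, 0, 2, 4], msg_vec=[0, 0, 2, 4]; VV[0]=max(VV[0],msg_vec) then VV[0][0]++ -> VV[0]=[3, 0, 2, 4]
Event 3 stamp: [0, 1, 0, 0]
Event 4 stamp: [0, 0, 0, 1]
[0, 1, 0, 0] <= [0, 0, 0, 1]? False
[0, 0, 0, 1] <= [0, 1, 0, 0]? False
Relation: concurrent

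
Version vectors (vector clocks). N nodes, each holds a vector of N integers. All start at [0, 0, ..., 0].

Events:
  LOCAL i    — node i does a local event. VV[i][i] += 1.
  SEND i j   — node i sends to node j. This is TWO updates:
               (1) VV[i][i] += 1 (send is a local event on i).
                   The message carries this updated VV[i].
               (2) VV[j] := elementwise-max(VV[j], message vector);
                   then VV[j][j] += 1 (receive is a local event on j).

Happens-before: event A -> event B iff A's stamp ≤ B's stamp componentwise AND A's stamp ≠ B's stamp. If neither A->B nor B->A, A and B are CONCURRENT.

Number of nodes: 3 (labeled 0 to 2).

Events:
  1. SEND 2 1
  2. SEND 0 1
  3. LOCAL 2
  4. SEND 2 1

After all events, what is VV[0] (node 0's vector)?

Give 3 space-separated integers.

Initial: VV[0]=[0, 0, 0]
Initial: VV[1]=[0, 0, 0]
Initial: VV[2]=[0, 0, 0]
Event 1: SEND 2->1: VV[2][2]++ -> VV[2]=[0, 0, 1], msg_vec=[0, 0, 1]; VV[1]=max(VV[1],msg_vec) then VV[1][1]++ -> VV[1]=[0, 1, 1]
Event 2: SEND 0->1: VV[0][0]++ -> VV[0]=[1, 0, 0], msg_vec=[1, 0, 0]; VV[1]=max(VV[1],msg_vec) then VV[1][1]++ -> VV[1]=[1, 2, 1]
Event 3: LOCAL 2: VV[2][2]++ -> VV[2]=[0, 0, 2]
Event 4: SEND 2->1: VV[2][2]++ -> VV[2]=[0, 0, 3], msg_vec=[0, 0, 3]; VV[1]=max(VV[1],msg_vec) then VV[1][1]++ -> VV[1]=[1, 3, 3]
Final vectors: VV[0]=[1, 0, 0]; VV[1]=[1, 3, 3]; VV[2]=[0, 0, 3]

Answer: 1 0 0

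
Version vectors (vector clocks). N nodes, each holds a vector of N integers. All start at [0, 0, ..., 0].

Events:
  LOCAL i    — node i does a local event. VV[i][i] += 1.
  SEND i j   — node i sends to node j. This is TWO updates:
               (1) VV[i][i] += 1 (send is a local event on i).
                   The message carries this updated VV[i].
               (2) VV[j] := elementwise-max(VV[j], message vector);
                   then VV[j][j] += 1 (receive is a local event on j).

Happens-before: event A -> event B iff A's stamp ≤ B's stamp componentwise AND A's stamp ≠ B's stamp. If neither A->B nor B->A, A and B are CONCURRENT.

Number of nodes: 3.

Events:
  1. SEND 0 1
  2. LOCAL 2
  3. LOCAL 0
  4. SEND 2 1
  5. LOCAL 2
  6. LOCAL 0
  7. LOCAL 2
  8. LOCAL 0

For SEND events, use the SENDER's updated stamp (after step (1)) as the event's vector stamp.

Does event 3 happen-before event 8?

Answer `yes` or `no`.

Answer: yes

Derivation:
Initial: VV[0]=[0, 0, 0]
Initial: VV[1]=[0, 0, 0]
Initial: VV[2]=[0, 0, 0]
Event 1: SEND 0->1: VV[0][0]++ -> VV[0]=[1, 0, 0], msg_vec=[1, 0, 0]; VV[1]=max(VV[1],msg_vec) then VV[1][1]++ -> VV[1]=[1, 1, 0]
Event 2: LOCAL 2: VV[2][2]++ -> VV[2]=[0, 0, 1]
Event 3: LOCAL 0: VV[0][0]++ -> VV[0]=[2, 0, 0]
Event 4: SEND 2->1: VV[2][2]++ -> VV[2]=[0, 0, 2], msg_vec=[0, 0, 2]; VV[1]=max(VV[1],msg_vec) then VV[1][1]++ -> VV[1]=[1, 2, 2]
Event 5: LOCAL 2: VV[2][2]++ -> VV[2]=[0, 0, 3]
Event 6: LOCAL 0: VV[0][0]++ -> VV[0]=[3, 0, 0]
Event 7: LOCAL 2: VV[2][2]++ -> VV[2]=[0, 0, 4]
Event 8: LOCAL 0: VV[0][0]++ -> VV[0]=[4, 0, 0]
Event 3 stamp: [2, 0, 0]
Event 8 stamp: [4, 0, 0]
[2, 0, 0] <= [4, 0, 0]? True. Equal? False. Happens-before: True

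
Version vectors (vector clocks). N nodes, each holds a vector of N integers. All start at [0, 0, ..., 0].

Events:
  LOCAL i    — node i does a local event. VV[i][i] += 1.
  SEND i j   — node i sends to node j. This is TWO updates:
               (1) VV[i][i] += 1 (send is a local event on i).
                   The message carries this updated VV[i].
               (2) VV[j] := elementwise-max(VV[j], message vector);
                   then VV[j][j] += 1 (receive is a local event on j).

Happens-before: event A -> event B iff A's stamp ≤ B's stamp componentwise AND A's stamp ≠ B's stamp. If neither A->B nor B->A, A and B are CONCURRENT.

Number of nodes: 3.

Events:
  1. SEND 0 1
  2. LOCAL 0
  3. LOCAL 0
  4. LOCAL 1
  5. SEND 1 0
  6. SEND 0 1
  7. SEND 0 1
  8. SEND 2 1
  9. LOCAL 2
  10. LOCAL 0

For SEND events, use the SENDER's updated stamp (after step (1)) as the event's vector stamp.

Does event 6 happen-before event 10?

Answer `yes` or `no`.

Initial: VV[0]=[0, 0, 0]
Initial: VV[1]=[0, 0, 0]
Initial: VV[2]=[0, 0, 0]
Event 1: SEND 0->1: VV[0][0]++ -> VV[0]=[1, 0, 0], msg_vec=[1, 0, 0]; VV[1]=max(VV[1],msg_vec) then VV[1][1]++ -> VV[1]=[1, 1, 0]
Event 2: LOCAL 0: VV[0][0]++ -> VV[0]=[2, 0, 0]
Event 3: LOCAL 0: VV[0][0]++ -> VV[0]=[3, 0, 0]
Event 4: LOCAL 1: VV[1][1]++ -> VV[1]=[1, 2, 0]
Event 5: SEND 1->0: VV[1][1]++ -> VV[1]=[1, 3, 0], msg_vec=[1, 3, 0]; VV[0]=max(VV[0],msg_vec) then VV[0][0]++ -> VV[0]=[4, 3, 0]
Event 6: SEND 0->1: VV[0][0]++ -> VV[0]=[5, 3, 0], msg_vec=[5, 3, 0]; VV[1]=max(VV[1],msg_vec) then VV[1][1]++ -> VV[1]=[5, 4, 0]
Event 7: SEND 0->1: VV[0][0]++ -> VV[0]=[6, 3, 0], msg_vec=[6, 3, 0]; VV[1]=max(VV[1],msg_vec) then VV[1][1]++ -> VV[1]=[6, 5, 0]
Event 8: SEND 2->1: VV[2][2]++ -> VV[2]=[0, 0, 1], msg_vec=[0, 0, 1]; VV[1]=max(VV[1],msg_vec) then VV[1][1]++ -> VV[1]=[6, 6, 1]
Event 9: LOCAL 2: VV[2][2]++ -> VV[2]=[0, 0, 2]
Event 10: LOCAL 0: VV[0][0]++ -> VV[0]=[7, 3, 0]
Event 6 stamp: [5, 3, 0]
Event 10 stamp: [7, 3, 0]
[5, 3, 0] <= [7, 3, 0]? True. Equal? False. Happens-before: True

Answer: yes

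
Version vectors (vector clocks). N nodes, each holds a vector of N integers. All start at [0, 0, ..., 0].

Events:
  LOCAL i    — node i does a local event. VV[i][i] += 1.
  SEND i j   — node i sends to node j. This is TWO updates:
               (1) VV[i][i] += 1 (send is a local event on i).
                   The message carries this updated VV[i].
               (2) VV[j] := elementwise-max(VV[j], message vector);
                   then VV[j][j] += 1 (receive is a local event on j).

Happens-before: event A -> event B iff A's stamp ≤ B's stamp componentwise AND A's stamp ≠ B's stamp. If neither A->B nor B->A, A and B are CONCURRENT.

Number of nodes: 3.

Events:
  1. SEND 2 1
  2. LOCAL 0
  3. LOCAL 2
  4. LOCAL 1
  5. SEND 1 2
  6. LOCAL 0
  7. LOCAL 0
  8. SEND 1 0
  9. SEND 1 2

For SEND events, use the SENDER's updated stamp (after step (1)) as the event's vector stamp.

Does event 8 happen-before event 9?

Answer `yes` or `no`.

Answer: yes

Derivation:
Initial: VV[0]=[0, 0, 0]
Initial: VV[1]=[0, 0, 0]
Initial: VV[2]=[0, 0, 0]
Event 1: SEND 2->1: VV[2][2]++ -> VV[2]=[0, 0, 1], msg_vec=[0, 0, 1]; VV[1]=max(VV[1],msg_vec) then VV[1][1]++ -> VV[1]=[0, 1, 1]
Event 2: LOCAL 0: VV[0][0]++ -> VV[0]=[1, 0, 0]
Event 3: LOCAL 2: VV[2][2]++ -> VV[2]=[0, 0, 2]
Event 4: LOCAL 1: VV[1][1]++ -> VV[1]=[0, 2, 1]
Event 5: SEND 1->2: VV[1][1]++ -> VV[1]=[0, 3, 1], msg_vec=[0, 3, 1]; VV[2]=max(VV[2],msg_vec) then VV[2][2]++ -> VV[2]=[0, 3, 3]
Event 6: LOCAL 0: VV[0][0]++ -> VV[0]=[2, 0, 0]
Event 7: LOCAL 0: VV[0][0]++ -> VV[0]=[3, 0, 0]
Event 8: SEND 1->0: VV[1][1]++ -> VV[1]=[0, 4, 1], msg_vec=[0, 4, 1]; VV[0]=max(VV[0],msg_vec) then VV[0][0]++ -> VV[0]=[4, 4, 1]
Event 9: SEND 1->2: VV[1][1]++ -> VV[1]=[0, 5, 1], msg_vec=[0, 5, 1]; VV[2]=max(VV[2],msg_vec) then VV[2][2]++ -> VV[2]=[0, 5, 4]
Event 8 stamp: [0, 4, 1]
Event 9 stamp: [0, 5, 1]
[0, 4, 1] <= [0, 5, 1]? True. Equal? False. Happens-before: True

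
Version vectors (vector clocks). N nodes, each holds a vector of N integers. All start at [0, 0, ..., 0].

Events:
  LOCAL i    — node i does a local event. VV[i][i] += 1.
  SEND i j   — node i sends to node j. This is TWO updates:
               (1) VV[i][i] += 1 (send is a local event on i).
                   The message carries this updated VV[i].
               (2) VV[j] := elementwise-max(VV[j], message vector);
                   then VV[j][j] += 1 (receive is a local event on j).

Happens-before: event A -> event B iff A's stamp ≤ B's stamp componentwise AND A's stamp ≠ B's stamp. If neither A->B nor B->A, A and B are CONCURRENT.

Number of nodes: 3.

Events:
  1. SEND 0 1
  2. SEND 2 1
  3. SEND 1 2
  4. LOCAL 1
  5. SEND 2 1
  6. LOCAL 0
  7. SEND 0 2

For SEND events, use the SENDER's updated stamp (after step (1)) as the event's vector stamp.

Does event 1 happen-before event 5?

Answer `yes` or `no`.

Answer: yes

Derivation:
Initial: VV[0]=[0, 0, 0]
Initial: VV[1]=[0, 0, 0]
Initial: VV[2]=[0, 0, 0]
Event 1: SEND 0->1: VV[0][0]++ -> VV[0]=[1, 0, 0], msg_vec=[1, 0, 0]; VV[1]=max(VV[1],msg_vec) then VV[1][1]++ -> VV[1]=[1, 1, 0]
Event 2: SEND 2->1: VV[2][2]++ -> VV[2]=[0, 0, 1], msg_vec=[0, 0, 1]; VV[1]=max(VV[1],msg_vec) then VV[1][1]++ -> VV[1]=[1, 2, 1]
Event 3: SEND 1->2: VV[1][1]++ -> VV[1]=[1, 3, 1], msg_vec=[1, 3, 1]; VV[2]=max(VV[2],msg_vec) then VV[2][2]++ -> VV[2]=[1, 3, 2]
Event 4: LOCAL 1: VV[1][1]++ -> VV[1]=[1, 4, 1]
Event 5: SEND 2->1: VV[2][2]++ -> VV[2]=[1, 3, 3], msg_vec=[1, 3, 3]; VV[1]=max(VV[1],msg_vec) then VV[1][1]++ -> VV[1]=[1, 5, 3]
Event 6: LOCAL 0: VV[0][0]++ -> VV[0]=[2, 0, 0]
Event 7: SEND 0->2: VV[0][0]++ -> VV[0]=[3, 0, 0], msg_vec=[3, 0, 0]; VV[2]=max(VV[2],msg_vec) then VV[2][2]++ -> VV[2]=[3, 3, 4]
Event 1 stamp: [1, 0, 0]
Event 5 stamp: [1, 3, 3]
[1, 0, 0] <= [1, 3, 3]? True. Equal? False. Happens-before: True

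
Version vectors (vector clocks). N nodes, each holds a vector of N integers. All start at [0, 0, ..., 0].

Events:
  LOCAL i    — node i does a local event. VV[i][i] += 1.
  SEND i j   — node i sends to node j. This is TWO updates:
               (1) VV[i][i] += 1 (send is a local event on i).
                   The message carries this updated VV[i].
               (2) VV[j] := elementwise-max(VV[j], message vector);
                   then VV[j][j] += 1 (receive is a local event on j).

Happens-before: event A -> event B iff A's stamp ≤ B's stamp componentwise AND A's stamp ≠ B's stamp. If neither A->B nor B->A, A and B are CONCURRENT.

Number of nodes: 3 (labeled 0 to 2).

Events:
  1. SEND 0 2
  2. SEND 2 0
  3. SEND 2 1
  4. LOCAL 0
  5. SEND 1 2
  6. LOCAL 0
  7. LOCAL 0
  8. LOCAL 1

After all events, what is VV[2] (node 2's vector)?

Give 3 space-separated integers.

Answer: 1 2 4

Derivation:
Initial: VV[0]=[0, 0, 0]
Initial: VV[1]=[0, 0, 0]
Initial: VV[2]=[0, 0, 0]
Event 1: SEND 0->2: VV[0][0]++ -> VV[0]=[1, 0, 0], msg_vec=[1, 0, 0]; VV[2]=max(VV[2],msg_vec) then VV[2][2]++ -> VV[2]=[1, 0, 1]
Event 2: SEND 2->0: VV[2][2]++ -> VV[2]=[1, 0, 2], msg_vec=[1, 0, 2]; VV[0]=max(VV[0],msg_vec) then VV[0][0]++ -> VV[0]=[2, 0, 2]
Event 3: SEND 2->1: VV[2][2]++ -> VV[2]=[1, 0, 3], msg_vec=[1, 0, 3]; VV[1]=max(VV[1],msg_vec) then VV[1][1]++ -> VV[1]=[1, 1, 3]
Event 4: LOCAL 0: VV[0][0]++ -> VV[0]=[3, 0, 2]
Event 5: SEND 1->2: VV[1][1]++ -> VV[1]=[1, 2, 3], msg_vec=[1, 2, 3]; VV[2]=max(VV[2],msg_vec) then VV[2][2]++ -> VV[2]=[1, 2, 4]
Event 6: LOCAL 0: VV[0][0]++ -> VV[0]=[4, 0, 2]
Event 7: LOCAL 0: VV[0][0]++ -> VV[0]=[5, 0, 2]
Event 8: LOCAL 1: VV[1][1]++ -> VV[1]=[1, 3, 3]
Final vectors: VV[0]=[5, 0, 2]; VV[1]=[1, 3, 3]; VV[2]=[1, 2, 4]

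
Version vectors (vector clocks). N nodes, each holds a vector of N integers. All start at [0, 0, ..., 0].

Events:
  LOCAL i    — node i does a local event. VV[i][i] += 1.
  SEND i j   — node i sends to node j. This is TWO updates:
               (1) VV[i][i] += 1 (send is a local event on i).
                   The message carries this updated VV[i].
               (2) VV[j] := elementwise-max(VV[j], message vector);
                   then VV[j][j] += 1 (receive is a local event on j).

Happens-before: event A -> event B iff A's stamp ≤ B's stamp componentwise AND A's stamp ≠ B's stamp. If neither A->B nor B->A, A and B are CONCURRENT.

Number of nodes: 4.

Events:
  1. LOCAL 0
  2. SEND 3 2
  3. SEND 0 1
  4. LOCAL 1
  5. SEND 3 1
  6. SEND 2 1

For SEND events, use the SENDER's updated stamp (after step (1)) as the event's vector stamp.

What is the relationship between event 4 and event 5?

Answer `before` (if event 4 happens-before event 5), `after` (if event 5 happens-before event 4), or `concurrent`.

Initial: VV[0]=[0, 0, 0, 0]
Initial: VV[1]=[0, 0, 0, 0]
Initial: VV[2]=[0, 0, 0, 0]
Initial: VV[3]=[0, 0, 0, 0]
Event 1: LOCAL 0: VV[0][0]++ -> VV[0]=[1, 0, 0, 0]
Event 2: SEND 3->2: VV[3][3]++ -> VV[3]=[0, 0, 0, 1], msg_vec=[0, 0, 0, 1]; VV[2]=max(VV[2],msg_vec) then VV[2][2]++ -> VV[2]=[0, 0, 1, 1]
Event 3: SEND 0->1: VV[0][0]++ -> VV[0]=[2, 0, 0, 0], msg_vec=[2, 0, 0, 0]; VV[1]=max(VV[1],msg_vec) then VV[1][1]++ -> VV[1]=[2, 1, 0, 0]
Event 4: LOCAL 1: VV[1][1]++ -> VV[1]=[2, 2, 0, 0]
Event 5: SEND 3->1: VV[3][3]++ -> VV[3]=[0, 0, 0, 2], msg_vec=[0, 0, 0, 2]; VV[1]=max(VV[1],msg_vec) then VV[1][1]++ -> VV[1]=[2, 3, 0, 2]
Event 6: SEND 2->1: VV[2][2]++ -> VV[2]=[0, 0, 2, 1], msg_vec=[0, 0, 2, 1]; VV[1]=max(VV[1],msg_vec) then VV[1][1]++ -> VV[1]=[2, 4, 2, 2]
Event 4 stamp: [2, 2, 0, 0]
Event 5 stamp: [0, 0, 0, 2]
[2, 2, 0, 0] <= [0, 0, 0, 2]? False
[0, 0, 0, 2] <= [2, 2, 0, 0]? False
Relation: concurrent

Answer: concurrent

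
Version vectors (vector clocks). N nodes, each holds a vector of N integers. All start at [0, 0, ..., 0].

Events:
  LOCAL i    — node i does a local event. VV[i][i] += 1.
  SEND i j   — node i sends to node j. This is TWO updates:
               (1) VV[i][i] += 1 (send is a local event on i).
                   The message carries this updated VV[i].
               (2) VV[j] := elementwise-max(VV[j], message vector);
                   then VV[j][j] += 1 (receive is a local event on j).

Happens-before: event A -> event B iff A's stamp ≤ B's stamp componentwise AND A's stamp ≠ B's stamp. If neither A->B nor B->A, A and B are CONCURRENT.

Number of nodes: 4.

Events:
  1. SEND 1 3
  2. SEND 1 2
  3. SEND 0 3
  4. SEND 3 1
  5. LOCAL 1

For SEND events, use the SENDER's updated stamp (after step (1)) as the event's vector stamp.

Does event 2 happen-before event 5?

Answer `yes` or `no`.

Answer: yes

Derivation:
Initial: VV[0]=[0, 0, 0, 0]
Initial: VV[1]=[0, 0, 0, 0]
Initial: VV[2]=[0, 0, 0, 0]
Initial: VV[3]=[0, 0, 0, 0]
Event 1: SEND 1->3: VV[1][1]++ -> VV[1]=[0, 1, 0, 0], msg_vec=[0, 1, 0, 0]; VV[3]=max(VV[3],msg_vec) then VV[3][3]++ -> VV[3]=[0, 1, 0, 1]
Event 2: SEND 1->2: VV[1][1]++ -> VV[1]=[0, 2, 0, 0], msg_vec=[0, 2, 0, 0]; VV[2]=max(VV[2],msg_vec) then VV[2][2]++ -> VV[2]=[0, 2, 1, 0]
Event 3: SEND 0->3: VV[0][0]++ -> VV[0]=[1, 0, 0, 0], msg_vec=[1, 0, 0, 0]; VV[3]=max(VV[3],msg_vec) then VV[3][3]++ -> VV[3]=[1, 1, 0, 2]
Event 4: SEND 3->1: VV[3][3]++ -> VV[3]=[1, 1, 0, 3], msg_vec=[1, 1, 0, 3]; VV[1]=max(VV[1],msg_vec) then VV[1][1]++ -> VV[1]=[1, 3, 0, 3]
Event 5: LOCAL 1: VV[1][1]++ -> VV[1]=[1, 4, 0, 3]
Event 2 stamp: [0, 2, 0, 0]
Event 5 stamp: [1, 4, 0, 3]
[0, 2, 0, 0] <= [1, 4, 0, 3]? True. Equal? False. Happens-before: True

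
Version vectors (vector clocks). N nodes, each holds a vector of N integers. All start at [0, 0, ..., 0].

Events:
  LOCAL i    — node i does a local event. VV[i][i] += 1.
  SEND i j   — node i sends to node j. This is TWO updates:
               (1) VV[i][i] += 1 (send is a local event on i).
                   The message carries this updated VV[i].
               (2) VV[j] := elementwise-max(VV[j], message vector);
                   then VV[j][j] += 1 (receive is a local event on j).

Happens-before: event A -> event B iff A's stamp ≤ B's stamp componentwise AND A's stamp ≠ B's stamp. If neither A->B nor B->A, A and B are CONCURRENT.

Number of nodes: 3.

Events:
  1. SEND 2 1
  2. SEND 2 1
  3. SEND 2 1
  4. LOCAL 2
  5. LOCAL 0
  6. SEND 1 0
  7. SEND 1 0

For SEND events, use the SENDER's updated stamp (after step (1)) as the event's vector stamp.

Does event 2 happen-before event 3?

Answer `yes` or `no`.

Answer: yes

Derivation:
Initial: VV[0]=[0, 0, 0]
Initial: VV[1]=[0, 0, 0]
Initial: VV[2]=[0, 0, 0]
Event 1: SEND 2->1: VV[2][2]++ -> VV[2]=[0, 0, 1], msg_vec=[0, 0, 1]; VV[1]=max(VV[1],msg_vec) then VV[1][1]++ -> VV[1]=[0, 1, 1]
Event 2: SEND 2->1: VV[2][2]++ -> VV[2]=[0, 0, 2], msg_vec=[0, 0, 2]; VV[1]=max(VV[1],msg_vec) then VV[1][1]++ -> VV[1]=[0, 2, 2]
Event 3: SEND 2->1: VV[2][2]++ -> VV[2]=[0, 0, 3], msg_vec=[0, 0, 3]; VV[1]=max(VV[1],msg_vec) then VV[1][1]++ -> VV[1]=[0, 3, 3]
Event 4: LOCAL 2: VV[2][2]++ -> VV[2]=[0, 0, 4]
Event 5: LOCAL 0: VV[0][0]++ -> VV[0]=[1, 0, 0]
Event 6: SEND 1->0: VV[1][1]++ -> VV[1]=[0, 4, 3], msg_vec=[0, 4, 3]; VV[0]=max(VV[0],msg_vec) then VV[0][0]++ -> VV[0]=[2, 4, 3]
Event 7: SEND 1->0: VV[1][1]++ -> VV[1]=[0, 5, 3], msg_vec=[0, 5, 3]; VV[0]=max(VV[0],msg_vec) then VV[0][0]++ -> VV[0]=[3, 5, 3]
Event 2 stamp: [0, 0, 2]
Event 3 stamp: [0, 0, 3]
[0, 0, 2] <= [0, 0, 3]? True. Equal? False. Happens-before: True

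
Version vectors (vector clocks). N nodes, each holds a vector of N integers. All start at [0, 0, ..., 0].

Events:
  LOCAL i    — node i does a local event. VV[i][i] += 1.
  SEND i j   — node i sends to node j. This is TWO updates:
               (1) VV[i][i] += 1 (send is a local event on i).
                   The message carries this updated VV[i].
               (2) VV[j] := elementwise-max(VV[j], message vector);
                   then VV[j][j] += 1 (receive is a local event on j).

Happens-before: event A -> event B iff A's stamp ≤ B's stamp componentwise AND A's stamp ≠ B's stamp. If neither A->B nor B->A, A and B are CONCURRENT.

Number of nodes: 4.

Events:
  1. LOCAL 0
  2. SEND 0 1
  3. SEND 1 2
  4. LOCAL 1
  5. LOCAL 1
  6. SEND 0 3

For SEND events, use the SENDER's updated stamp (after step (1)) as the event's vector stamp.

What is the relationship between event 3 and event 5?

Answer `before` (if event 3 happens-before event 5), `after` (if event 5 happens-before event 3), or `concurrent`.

Initial: VV[0]=[0, 0, 0, 0]
Initial: VV[1]=[0, 0, 0, 0]
Initial: VV[2]=[0, 0, 0, 0]
Initial: VV[3]=[0, 0, 0, 0]
Event 1: LOCAL 0: VV[0][0]++ -> VV[0]=[1, 0, 0, 0]
Event 2: SEND 0->1: VV[0][0]++ -> VV[0]=[2, 0, 0, 0], msg_vec=[2, 0, 0, 0]; VV[1]=max(VV[1],msg_vec) then VV[1][1]++ -> VV[1]=[2, 1, 0, 0]
Event 3: SEND 1->2: VV[1][1]++ -> VV[1]=[2, 2, 0, 0], msg_vec=[2, 2, 0, 0]; VV[2]=max(VV[2],msg_vec) then VV[2][2]++ -> VV[2]=[2, 2, 1, 0]
Event 4: LOCAL 1: VV[1][1]++ -> VV[1]=[2, 3, 0, 0]
Event 5: LOCAL 1: VV[1][1]++ -> VV[1]=[2, 4, 0, 0]
Event 6: SEND 0->3: VV[0][0]++ -> VV[0]=[3, 0, 0, 0], msg_vec=[3, 0, 0, 0]; VV[3]=max(VV[3],msg_vec) then VV[3][3]++ -> VV[3]=[3, 0, 0, 1]
Event 3 stamp: [2, 2, 0, 0]
Event 5 stamp: [2, 4, 0, 0]
[2, 2, 0, 0] <= [2, 4, 0, 0]? True
[2, 4, 0, 0] <= [2, 2, 0, 0]? False
Relation: before

Answer: before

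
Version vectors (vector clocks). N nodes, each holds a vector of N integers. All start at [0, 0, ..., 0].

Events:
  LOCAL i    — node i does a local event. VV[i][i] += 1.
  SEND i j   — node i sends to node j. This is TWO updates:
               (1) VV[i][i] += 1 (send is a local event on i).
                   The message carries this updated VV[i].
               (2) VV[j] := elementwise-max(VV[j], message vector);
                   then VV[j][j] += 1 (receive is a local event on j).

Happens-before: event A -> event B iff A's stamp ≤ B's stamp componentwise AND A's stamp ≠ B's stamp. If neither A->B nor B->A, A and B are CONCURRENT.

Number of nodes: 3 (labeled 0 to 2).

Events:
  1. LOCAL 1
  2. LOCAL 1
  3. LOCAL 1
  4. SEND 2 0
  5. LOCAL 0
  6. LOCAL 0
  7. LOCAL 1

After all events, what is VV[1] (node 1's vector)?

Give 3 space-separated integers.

Initial: VV[0]=[0, 0, 0]
Initial: VV[1]=[0, 0, 0]
Initial: VV[2]=[0, 0, 0]
Event 1: LOCAL 1: VV[1][1]++ -> VV[1]=[0, 1, 0]
Event 2: LOCAL 1: VV[1][1]++ -> VV[1]=[0, 2, 0]
Event 3: LOCAL 1: VV[1][1]++ -> VV[1]=[0, 3, 0]
Event 4: SEND 2->0: VV[2][2]++ -> VV[2]=[0, 0, 1], msg_vec=[0, 0, 1]; VV[0]=max(VV[0],msg_vec) then VV[0][0]++ -> VV[0]=[1, 0, 1]
Event 5: LOCAL 0: VV[0][0]++ -> VV[0]=[2, 0, 1]
Event 6: LOCAL 0: VV[0][0]++ -> VV[0]=[3, 0, 1]
Event 7: LOCAL 1: VV[1][1]++ -> VV[1]=[0, 4, 0]
Final vectors: VV[0]=[3, 0, 1]; VV[1]=[0, 4, 0]; VV[2]=[0, 0, 1]

Answer: 0 4 0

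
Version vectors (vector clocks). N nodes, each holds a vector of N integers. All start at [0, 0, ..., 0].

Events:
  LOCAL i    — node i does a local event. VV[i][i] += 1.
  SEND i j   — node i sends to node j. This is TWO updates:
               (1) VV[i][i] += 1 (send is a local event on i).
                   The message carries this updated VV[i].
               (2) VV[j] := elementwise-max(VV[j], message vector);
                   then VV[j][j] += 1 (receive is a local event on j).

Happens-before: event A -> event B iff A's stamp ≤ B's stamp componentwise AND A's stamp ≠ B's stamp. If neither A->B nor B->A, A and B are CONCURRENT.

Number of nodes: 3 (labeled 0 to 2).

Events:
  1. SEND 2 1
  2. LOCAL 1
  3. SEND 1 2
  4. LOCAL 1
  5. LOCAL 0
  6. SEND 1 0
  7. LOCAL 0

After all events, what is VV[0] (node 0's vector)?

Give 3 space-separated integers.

Initial: VV[0]=[0, 0, 0]
Initial: VV[1]=[0, 0, 0]
Initial: VV[2]=[0, 0, 0]
Event 1: SEND 2->1: VV[2][2]++ -> VV[2]=[0, 0, 1], msg_vec=[0, 0, 1]; VV[1]=max(VV[1],msg_vec) then VV[1][1]++ -> VV[1]=[0, 1, 1]
Event 2: LOCAL 1: VV[1][1]++ -> VV[1]=[0, 2, 1]
Event 3: SEND 1->2: VV[1][1]++ -> VV[1]=[0, 3, 1], msg_vec=[0, 3, 1]; VV[2]=max(VV[2],msg_vec) then VV[2][2]++ -> VV[2]=[0, 3, 2]
Event 4: LOCAL 1: VV[1][1]++ -> VV[1]=[0, 4, 1]
Event 5: LOCAL 0: VV[0][0]++ -> VV[0]=[1, 0, 0]
Event 6: SEND 1->0: VV[1][1]++ -> VV[1]=[0, 5, 1], msg_vec=[0, 5, 1]; VV[0]=max(VV[0],msg_vec) then VV[0][0]++ -> VV[0]=[2, 5, 1]
Event 7: LOCAL 0: VV[0][0]++ -> VV[0]=[3, 5, 1]
Final vectors: VV[0]=[3, 5, 1]; VV[1]=[0, 5, 1]; VV[2]=[0, 3, 2]

Answer: 3 5 1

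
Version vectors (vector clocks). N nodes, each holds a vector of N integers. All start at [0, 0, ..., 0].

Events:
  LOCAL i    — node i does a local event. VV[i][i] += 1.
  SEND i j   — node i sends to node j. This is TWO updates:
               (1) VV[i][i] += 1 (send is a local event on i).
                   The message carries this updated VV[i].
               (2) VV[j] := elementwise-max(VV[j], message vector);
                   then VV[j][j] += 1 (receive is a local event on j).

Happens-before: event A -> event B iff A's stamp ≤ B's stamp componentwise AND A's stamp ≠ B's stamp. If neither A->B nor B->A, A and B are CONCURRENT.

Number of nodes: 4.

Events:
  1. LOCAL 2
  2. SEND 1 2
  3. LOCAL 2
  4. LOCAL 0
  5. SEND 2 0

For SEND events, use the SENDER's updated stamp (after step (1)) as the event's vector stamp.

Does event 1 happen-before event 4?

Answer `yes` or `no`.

Answer: no

Derivation:
Initial: VV[0]=[0, 0, 0, 0]
Initial: VV[1]=[0, 0, 0, 0]
Initial: VV[2]=[0, 0, 0, 0]
Initial: VV[3]=[0, 0, 0, 0]
Event 1: LOCAL 2: VV[2][2]++ -> VV[2]=[0, 0, 1, 0]
Event 2: SEND 1->2: VV[1][1]++ -> VV[1]=[0, 1, 0, 0], msg_vec=[0, 1, 0, 0]; VV[2]=max(VV[2],msg_vec) then VV[2][2]++ -> VV[2]=[0, 1, 2, 0]
Event 3: LOCAL 2: VV[2][2]++ -> VV[2]=[0, 1, 3, 0]
Event 4: LOCAL 0: VV[0][0]++ -> VV[0]=[1, 0, 0, 0]
Event 5: SEND 2->0: VV[2][2]++ -> VV[2]=[0, 1, 4, 0], msg_vec=[0, 1, 4, 0]; VV[0]=max(VV[0],msg_vec) then VV[0][0]++ -> VV[0]=[2, 1, 4, 0]
Event 1 stamp: [0, 0, 1, 0]
Event 4 stamp: [1, 0, 0, 0]
[0, 0, 1, 0] <= [1, 0, 0, 0]? False. Equal? False. Happens-before: False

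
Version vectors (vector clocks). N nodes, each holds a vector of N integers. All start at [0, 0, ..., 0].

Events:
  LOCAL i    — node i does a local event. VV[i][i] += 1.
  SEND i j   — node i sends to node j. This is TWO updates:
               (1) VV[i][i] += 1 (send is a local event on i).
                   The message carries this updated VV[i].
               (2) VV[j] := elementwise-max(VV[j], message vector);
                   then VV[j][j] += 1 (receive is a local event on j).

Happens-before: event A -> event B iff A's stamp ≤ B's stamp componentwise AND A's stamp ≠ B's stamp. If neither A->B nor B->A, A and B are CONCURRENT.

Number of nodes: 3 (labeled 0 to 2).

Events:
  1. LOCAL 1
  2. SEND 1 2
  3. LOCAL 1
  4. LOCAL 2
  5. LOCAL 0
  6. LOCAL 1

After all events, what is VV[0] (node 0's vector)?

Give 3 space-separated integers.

Answer: 1 0 0

Derivation:
Initial: VV[0]=[0, 0, 0]
Initial: VV[1]=[0, 0, 0]
Initial: VV[2]=[0, 0, 0]
Event 1: LOCAL 1: VV[1][1]++ -> VV[1]=[0, 1, 0]
Event 2: SEND 1->2: VV[1][1]++ -> VV[1]=[0, 2, 0], msg_vec=[0, 2, 0]; VV[2]=max(VV[2],msg_vec) then VV[2][2]++ -> VV[2]=[0, 2, 1]
Event 3: LOCAL 1: VV[1][1]++ -> VV[1]=[0, 3, 0]
Event 4: LOCAL 2: VV[2][2]++ -> VV[2]=[0, 2, 2]
Event 5: LOCAL 0: VV[0][0]++ -> VV[0]=[1, 0, 0]
Event 6: LOCAL 1: VV[1][1]++ -> VV[1]=[0, 4, 0]
Final vectors: VV[0]=[1, 0, 0]; VV[1]=[0, 4, 0]; VV[2]=[0, 2, 2]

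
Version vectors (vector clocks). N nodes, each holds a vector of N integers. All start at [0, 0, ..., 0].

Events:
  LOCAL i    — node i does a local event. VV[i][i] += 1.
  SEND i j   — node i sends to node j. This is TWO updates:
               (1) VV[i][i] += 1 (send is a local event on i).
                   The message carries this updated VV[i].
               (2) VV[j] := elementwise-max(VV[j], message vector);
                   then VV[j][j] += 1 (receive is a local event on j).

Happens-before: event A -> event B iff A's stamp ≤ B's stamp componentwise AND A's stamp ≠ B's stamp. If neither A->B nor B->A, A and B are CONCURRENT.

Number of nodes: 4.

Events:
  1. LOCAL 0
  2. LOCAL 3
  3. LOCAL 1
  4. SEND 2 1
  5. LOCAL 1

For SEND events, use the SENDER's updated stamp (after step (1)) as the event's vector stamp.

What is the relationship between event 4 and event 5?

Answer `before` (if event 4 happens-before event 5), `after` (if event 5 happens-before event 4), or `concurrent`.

Initial: VV[0]=[0, 0, 0, 0]
Initial: VV[1]=[0, 0, 0, 0]
Initial: VV[2]=[0, 0, 0, 0]
Initial: VV[3]=[0, 0, 0, 0]
Event 1: LOCAL 0: VV[0][0]++ -> VV[0]=[1, 0, 0, 0]
Event 2: LOCAL 3: VV[3][3]++ -> VV[3]=[0, 0, 0, 1]
Event 3: LOCAL 1: VV[1][1]++ -> VV[1]=[0, 1, 0, 0]
Event 4: SEND 2->1: VV[2][2]++ -> VV[2]=[0, 0, 1, 0], msg_vec=[0, 0, 1, 0]; VV[1]=max(VV[1],msg_vec) then VV[1][1]++ -> VV[1]=[0, 2, 1, 0]
Event 5: LOCAL 1: VV[1][1]++ -> VV[1]=[0, 3, 1, 0]
Event 4 stamp: [0, 0, 1, 0]
Event 5 stamp: [0, 3, 1, 0]
[0, 0, 1, 0] <= [0, 3, 1, 0]? True
[0, 3, 1, 0] <= [0, 0, 1, 0]? False
Relation: before

Answer: before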